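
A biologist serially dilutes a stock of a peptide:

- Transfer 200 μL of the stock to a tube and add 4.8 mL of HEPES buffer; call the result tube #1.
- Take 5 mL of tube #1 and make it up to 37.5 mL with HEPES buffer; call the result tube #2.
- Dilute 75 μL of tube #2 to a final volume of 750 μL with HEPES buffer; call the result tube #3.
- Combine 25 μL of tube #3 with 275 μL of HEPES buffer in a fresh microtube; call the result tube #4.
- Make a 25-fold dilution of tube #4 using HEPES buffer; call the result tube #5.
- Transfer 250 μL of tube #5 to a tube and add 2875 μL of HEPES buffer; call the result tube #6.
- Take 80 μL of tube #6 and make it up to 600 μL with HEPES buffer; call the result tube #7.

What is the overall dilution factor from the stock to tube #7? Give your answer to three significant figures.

5.27 × 10^7

Step 1: 200 μL + 4.8 mL = 5000 μL total → factor 5000/200 = 25
Step 2: 5 mL brought to 37.5 mL → factor 37.5/5 = 7.5
Step 3: 75 μL brought to 750 μL → factor 750/75 = 10
Step 4: 25 μL + 275 μL = 300 μL total → factor 300/25 = 12
Step 5: 25-fold → factor 25
Step 6: 250 μL + 2875 μL = 3125 μL total → factor 3125/250 = 12.5
Step 7: 80 μL brought to 600 μL → factor 600/80 = 7.5
Overall dilution factor = 25 × 7.5 × 10 × 12 × 25 × 12.5 × 7.5 = 5.2734 × 10^7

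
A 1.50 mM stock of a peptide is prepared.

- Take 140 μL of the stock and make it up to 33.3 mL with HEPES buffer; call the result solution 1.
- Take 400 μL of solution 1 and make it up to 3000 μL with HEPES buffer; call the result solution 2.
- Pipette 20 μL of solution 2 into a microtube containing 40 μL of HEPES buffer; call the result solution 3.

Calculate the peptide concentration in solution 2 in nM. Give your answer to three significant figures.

841 nM

Step 1: 140 μL brought to 33.3 mL → factor 33300/140 = 237.86
Step 2: 400 μL brought to 3000 μL → factor 3000/400 = 7.5
Dilution factor through solution 2 = 237.86 × 7.5 = 1783.9
[solution 2] = 1.50 mM / 1783.9 = 0.0008408 mM = 841 nM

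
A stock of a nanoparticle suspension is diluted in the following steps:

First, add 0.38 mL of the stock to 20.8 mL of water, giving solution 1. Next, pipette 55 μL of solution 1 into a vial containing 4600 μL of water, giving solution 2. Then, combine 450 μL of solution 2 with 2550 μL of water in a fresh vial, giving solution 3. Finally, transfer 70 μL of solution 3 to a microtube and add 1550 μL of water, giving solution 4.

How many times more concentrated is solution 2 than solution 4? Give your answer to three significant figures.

154

Step 1: 0.38 mL + 20.8 mL = 21.18 mL total → factor 21.18/0.38 = 55.737
Step 2: 55 μL + 4600 μL = 4655 μL total → factor 4655/55 = 84.636
Step 3: 450 μL + 2550 μL = 3000 μL total → factor 3000/450 = 6.6667
Step 4: 70 μL + 1550 μL = 1620 μL total → factor 1620/70 = 23.143
Dilution factor to solution 2 = 4717.4; to solution 4 = 7.2782 × 10^5
[solution 2]/[solution 4] = (factor to solution 4)/(factor to solution 2) = 7.2782 × 10^5/4717.4 = 154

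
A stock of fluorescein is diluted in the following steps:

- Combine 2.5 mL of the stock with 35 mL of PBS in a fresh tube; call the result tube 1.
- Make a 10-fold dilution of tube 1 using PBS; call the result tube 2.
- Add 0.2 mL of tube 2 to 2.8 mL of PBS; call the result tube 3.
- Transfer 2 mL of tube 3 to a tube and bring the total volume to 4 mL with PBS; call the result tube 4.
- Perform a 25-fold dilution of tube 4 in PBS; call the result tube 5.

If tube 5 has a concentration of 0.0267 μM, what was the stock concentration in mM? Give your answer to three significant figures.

3.00 mM

Step 1: 2.5 mL + 35 mL = 37.5 mL total → factor 37.5/2.5 = 15
Step 2: 10-fold → factor 10
Step 3: 0.2 mL + 2.8 mL = 3 mL total → factor 3/0.2 = 15
Step 4: 2 mL brought to 4 mL → factor 4/2 = 2
Step 5: 25-fold → factor 25
Overall dilution factor = 15 × 10 × 15 × 2 × 25 = 1.125 × 10^5
Stock = 0.0267 μM × 1.125 × 10^5 = 3004 μM = 3.00 mM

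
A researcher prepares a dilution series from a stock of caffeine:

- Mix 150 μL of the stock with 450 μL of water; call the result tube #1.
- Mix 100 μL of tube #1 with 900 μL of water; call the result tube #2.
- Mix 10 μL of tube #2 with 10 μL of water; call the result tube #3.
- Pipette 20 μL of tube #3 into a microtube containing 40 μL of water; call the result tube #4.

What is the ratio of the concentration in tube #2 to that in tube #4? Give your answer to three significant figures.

Step 1: 150 μL + 450 μL = 600 μL total → factor 600/150 = 4
Step 2: 100 μL + 900 μL = 1000 μL total → factor 1000/100 = 10
Step 3: 10 μL + 10 μL = 20 μL total → factor 20/10 = 2
Step 4: 20 μL + 40 μL = 60 μL total → factor 60/20 = 3
Dilution factor to tube #2 = 40; to tube #4 = 240
[tube #2]/[tube #4] = (factor to tube #4)/(factor to tube #2) = 240/40 = 6.00

6.00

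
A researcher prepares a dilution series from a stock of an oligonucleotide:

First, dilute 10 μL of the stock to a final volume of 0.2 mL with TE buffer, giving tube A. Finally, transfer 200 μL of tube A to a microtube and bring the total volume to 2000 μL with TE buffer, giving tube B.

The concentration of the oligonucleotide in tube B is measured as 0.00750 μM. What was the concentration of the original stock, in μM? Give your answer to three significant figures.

Step 1: 10 μL brought to 0.2 mL → factor 200/10 = 20
Step 2: 200 μL brought to 2000 μL → factor 2000/200 = 10
Overall dilution factor = 20 × 10 = 200
Stock = 0.00750 μM × 200 = 1.50 μM

1.50 μM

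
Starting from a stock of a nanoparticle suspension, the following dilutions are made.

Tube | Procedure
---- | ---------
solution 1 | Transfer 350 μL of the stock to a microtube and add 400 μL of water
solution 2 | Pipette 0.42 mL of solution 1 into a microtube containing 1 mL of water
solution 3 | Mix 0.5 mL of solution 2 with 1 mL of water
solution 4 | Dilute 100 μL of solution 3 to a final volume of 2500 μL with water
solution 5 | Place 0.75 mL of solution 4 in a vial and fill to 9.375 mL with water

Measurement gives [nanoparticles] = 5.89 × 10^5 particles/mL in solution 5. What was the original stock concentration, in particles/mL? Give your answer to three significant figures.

4.00 × 10^9 particles/mL

Step 1: 350 μL + 400 μL = 750 μL total → factor 750/350 = 2.1429
Step 2: 0.42 mL + 1 mL = 1.42 mL total → factor 1.42/0.42 = 3.381
Step 3: 0.5 mL + 1 mL = 1.5 mL total → factor 1.5/0.5 = 3
Step 4: 100 μL brought to 2500 μL → factor 2500/100 = 25
Step 5: 0.75 mL brought to 9.375 mL → factor 9.375/0.75 = 12.5
Overall dilution factor = 2.1429 × 3.381 × 3 × 25 × 12.5 = 6792.1
Stock = 5.89 × 10^5 particles/mL × 6792.1 = 4.00 × 10^9 particles/mL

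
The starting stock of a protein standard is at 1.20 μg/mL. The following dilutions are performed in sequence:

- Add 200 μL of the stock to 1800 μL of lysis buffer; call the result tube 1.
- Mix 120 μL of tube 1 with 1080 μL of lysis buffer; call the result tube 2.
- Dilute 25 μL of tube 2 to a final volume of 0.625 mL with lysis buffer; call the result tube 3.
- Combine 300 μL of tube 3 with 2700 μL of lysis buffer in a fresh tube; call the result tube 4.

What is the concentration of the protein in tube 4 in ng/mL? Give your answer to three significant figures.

0.0480 ng/mL

Step 1: 200 μL + 1800 μL = 2000 μL total → factor 2000/200 = 10
Step 2: 120 μL + 1080 μL = 1200 μL total → factor 1200/120 = 10
Step 3: 25 μL brought to 0.625 mL → factor 625/25 = 25
Step 4: 300 μL + 2700 μL = 3000 μL total → factor 3000/300 = 10
Dilution factor through tube 4 = 10 × 10 × 25 × 10 = 25000
[tube 4] = 1.20 μg/mL / 25000 = 4.800 × 10^-5 μg/mL = 0.0480 ng/mL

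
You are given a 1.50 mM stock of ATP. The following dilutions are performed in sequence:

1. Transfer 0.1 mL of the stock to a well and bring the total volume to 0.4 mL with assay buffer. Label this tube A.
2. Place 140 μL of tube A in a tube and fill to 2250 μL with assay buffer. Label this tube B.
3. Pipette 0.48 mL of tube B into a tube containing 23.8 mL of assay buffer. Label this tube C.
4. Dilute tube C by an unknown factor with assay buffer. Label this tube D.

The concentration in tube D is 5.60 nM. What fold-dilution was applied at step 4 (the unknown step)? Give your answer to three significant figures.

82.4-fold

Step 1: 0.1 mL brought to 0.4 mL → factor 0.4/0.1 = 4
Step 2: 140 μL brought to 2250 μL → factor 2250/140 = 16.071
Step 3: 0.48 mL + 23.8 mL = 24.28 mL total → factor 24.28/0.48 = 50.583
Step 4: unknown factor x
Product of known-step factors = 3251.8
Overall factor = 1.50 mM / (5.60 nM) = 2.6786 × 10^5
x = 2.6786 × 10^5 / 3251.8 = 82.4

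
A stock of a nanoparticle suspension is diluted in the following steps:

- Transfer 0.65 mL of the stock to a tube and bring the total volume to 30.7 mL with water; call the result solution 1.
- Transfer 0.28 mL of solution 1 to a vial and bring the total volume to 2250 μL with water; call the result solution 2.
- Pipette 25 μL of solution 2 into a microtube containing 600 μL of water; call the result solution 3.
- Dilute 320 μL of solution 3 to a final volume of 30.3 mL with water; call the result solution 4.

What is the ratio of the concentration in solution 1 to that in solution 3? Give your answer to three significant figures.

201

Step 1: 0.65 mL brought to 30.7 mL → factor 30.7/0.65 = 47.231
Step 2: 0.28 mL brought to 2250 μL → factor 2.25/0.28 = 8.0357
Step 3: 25 μL + 600 μL = 625 μL total → factor 625/25 = 25
Dilution factor to solution 1 = 47.231; to solution 3 = 9488.3
[solution 1]/[solution 3] = (factor to solution 3)/(factor to solution 1) = 9488.3/47.231 = 201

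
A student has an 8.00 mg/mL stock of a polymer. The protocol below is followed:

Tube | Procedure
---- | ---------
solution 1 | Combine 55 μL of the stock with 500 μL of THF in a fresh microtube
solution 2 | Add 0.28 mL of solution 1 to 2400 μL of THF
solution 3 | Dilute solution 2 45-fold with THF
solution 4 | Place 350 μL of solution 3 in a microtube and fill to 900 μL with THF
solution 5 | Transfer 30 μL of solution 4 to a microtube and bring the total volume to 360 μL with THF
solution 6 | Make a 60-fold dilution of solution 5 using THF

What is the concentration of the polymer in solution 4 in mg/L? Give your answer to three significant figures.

0.716 mg/L

Step 1: 55 μL + 500 μL = 555 μL total → factor 555/55 = 10.091
Step 2: 0.28 mL + 2400 μL = 2.68 mL total → factor 2.68/0.28 = 9.5714
Step 3: 45-fold → factor 45
Step 4: 350 μL brought to 900 μL → factor 900/350 = 2.5714
Dilution factor through solution 4 = 10.091 × 9.5714 × 45 × 2.5714 = 11176
[solution 4] = 8.00 mg/mL / 11176 = 0.0007158 mg/mL = 0.716 mg/L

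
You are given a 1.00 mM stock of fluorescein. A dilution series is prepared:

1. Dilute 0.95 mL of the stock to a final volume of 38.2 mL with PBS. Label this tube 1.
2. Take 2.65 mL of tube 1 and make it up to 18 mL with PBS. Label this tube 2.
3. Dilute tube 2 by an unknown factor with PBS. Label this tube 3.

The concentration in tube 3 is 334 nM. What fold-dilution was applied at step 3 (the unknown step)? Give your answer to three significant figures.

Step 1: 0.95 mL brought to 38.2 mL → factor 38.2/0.95 = 40.211
Step 2: 2.65 mL brought to 18 mL → factor 18/2.65 = 6.7925
Step 3: unknown factor x
Product of known-step factors = 273.13
Overall factor = 1.00 mM / (334 nM) = 2994
x = 2994 / 273.13 = 11.0

11.0-fold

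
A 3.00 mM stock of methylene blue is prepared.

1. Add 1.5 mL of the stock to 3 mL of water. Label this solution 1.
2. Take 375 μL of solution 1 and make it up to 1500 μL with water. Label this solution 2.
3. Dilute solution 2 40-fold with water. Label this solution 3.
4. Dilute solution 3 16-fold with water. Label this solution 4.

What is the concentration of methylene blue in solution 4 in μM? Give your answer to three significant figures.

0.391 μM

Step 1: 1.5 mL + 3 mL = 4.5 mL total → factor 4.5/1.5 = 3
Step 2: 375 μL brought to 1500 μL → factor 1500/375 = 4
Step 3: 40-fold → factor 40
Step 4: 16-fold → factor 16
Overall dilution factor = 3 × 4 × 40 × 16 = 7680
Final = 3.00 mM / 7680 = 0.0003906 mM = 0.391 μM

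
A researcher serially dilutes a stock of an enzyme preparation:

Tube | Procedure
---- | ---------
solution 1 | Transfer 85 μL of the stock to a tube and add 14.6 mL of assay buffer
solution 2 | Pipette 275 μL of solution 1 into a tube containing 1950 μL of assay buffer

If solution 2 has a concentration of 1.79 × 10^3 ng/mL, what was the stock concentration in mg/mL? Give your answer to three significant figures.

2.50 mg/mL

Step 1: 85 μL + 14.6 mL = 14685 μL total → factor 14685/85 = 172.76
Step 2: 275 μL + 1950 μL = 2225 μL total → factor 2225/275 = 8.0909
Overall dilution factor = 172.76 × 8.0909 = 1397.8
Stock = 1.79 × 10^3 ng/mL × 1397.8 = 2.502 × 10^6 ng/mL = 2.50 mg/mL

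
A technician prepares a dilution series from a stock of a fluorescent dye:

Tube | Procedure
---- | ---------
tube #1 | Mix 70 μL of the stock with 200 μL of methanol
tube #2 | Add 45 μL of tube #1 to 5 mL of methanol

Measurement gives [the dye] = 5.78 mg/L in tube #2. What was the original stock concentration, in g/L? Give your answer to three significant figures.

2.50 g/L

Step 1: 70 μL + 200 μL = 270 μL total → factor 270/70 = 3.8571
Step 2: 45 μL + 5 mL = 5045 μL total → factor 5045/45 = 112.11
Overall dilution factor = 3.8571 × 112.11 = 432.43
Stock = 5.78 mg/L × 432.43 = 2499 mg/L = 2.50 g/L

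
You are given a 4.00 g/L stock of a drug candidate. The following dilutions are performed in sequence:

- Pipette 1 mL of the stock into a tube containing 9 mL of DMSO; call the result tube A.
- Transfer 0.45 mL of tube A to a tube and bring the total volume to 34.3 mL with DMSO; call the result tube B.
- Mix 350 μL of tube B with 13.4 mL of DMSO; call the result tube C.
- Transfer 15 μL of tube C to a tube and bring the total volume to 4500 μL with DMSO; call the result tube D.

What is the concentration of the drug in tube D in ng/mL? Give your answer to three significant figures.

Step 1: 1 mL + 9 mL = 10 mL total → factor 10/1 = 10
Step 2: 0.45 mL brought to 34.3 mL → factor 34.3/0.45 = 76.222
Step 3: 350 μL + 13.4 mL = 13750 μL total → factor 13750/350 = 39.286
Step 4: 15 μL brought to 4500 μL → factor 4500/15 = 300
Overall dilution factor = 10 × 76.222 × 39.286 × 300 = 8.9833 × 10^6
Final = 4.00 g/L / 8.9833 × 10^6 = 4.453 × 10^-7 g/L = 0.445 ng/mL

0.445 ng/mL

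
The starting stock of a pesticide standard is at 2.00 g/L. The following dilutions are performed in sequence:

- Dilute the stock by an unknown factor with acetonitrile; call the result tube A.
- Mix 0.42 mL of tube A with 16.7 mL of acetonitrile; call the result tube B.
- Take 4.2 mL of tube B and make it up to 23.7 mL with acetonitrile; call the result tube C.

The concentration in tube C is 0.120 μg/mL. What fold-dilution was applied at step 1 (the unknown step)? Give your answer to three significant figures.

Step 1: unknown factor x
Step 2: 0.42 mL + 16.7 mL = 17.12 mL total → factor 17.12/0.42 = 40.762
Step 3: 4.2 mL brought to 23.7 mL → factor 23.7/4.2 = 5.6429
Product of known-step factors = 230.01
Overall factor = 2.00 g/L / (0.120 μg/mL) = 16667
x = 16667 / 230.01 = 72.5

72.5-fold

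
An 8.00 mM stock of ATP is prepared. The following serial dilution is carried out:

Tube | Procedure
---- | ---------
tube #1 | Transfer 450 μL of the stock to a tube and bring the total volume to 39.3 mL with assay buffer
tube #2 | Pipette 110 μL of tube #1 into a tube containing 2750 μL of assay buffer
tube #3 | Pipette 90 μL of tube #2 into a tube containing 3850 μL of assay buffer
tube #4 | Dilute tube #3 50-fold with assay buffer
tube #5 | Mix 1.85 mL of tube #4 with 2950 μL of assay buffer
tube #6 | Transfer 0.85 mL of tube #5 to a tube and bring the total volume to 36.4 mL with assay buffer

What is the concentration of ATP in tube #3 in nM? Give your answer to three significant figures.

Step 1: 450 μL brought to 39.3 mL → factor 39300/450 = 87.333
Step 2: 110 μL + 2750 μL = 2860 μL total → factor 2860/110 = 26
Step 3: 90 μL + 3850 μL = 3940 μL total → factor 3940/90 = 43.778
Dilution factor through tube #3 = 87.333 × 26 × 43.778 = 99405
[tube #3] = 8.00 mM / 99405 = 8.048 × 10^-5 mM = 80.5 nM

80.5 nM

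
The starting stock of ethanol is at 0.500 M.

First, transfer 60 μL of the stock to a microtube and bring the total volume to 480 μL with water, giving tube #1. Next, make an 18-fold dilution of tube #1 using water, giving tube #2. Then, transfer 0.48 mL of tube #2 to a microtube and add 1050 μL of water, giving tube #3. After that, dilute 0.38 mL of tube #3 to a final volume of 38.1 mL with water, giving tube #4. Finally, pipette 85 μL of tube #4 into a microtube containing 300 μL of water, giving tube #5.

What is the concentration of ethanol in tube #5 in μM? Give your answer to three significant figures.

Step 1: 60 μL brought to 480 μL → factor 480/60 = 8
Step 2: 18-fold → factor 18
Step 3: 0.48 mL + 1050 μL = 1.53 mL total → factor 1.53/0.48 = 3.1875
Step 4: 0.38 mL brought to 38.1 mL → factor 38.1/0.38 = 100.26
Step 5: 85 μL + 300 μL = 385 μL total → factor 385/85 = 4.5294
Overall dilution factor = 8 × 18 × 3.1875 × 100.26 × 4.5294 = 2.0845 × 10^5
Final = 0.500 M / 2.0845 × 10^5 = 2.399 × 10^-6 M = 2.40 μM

2.40 μM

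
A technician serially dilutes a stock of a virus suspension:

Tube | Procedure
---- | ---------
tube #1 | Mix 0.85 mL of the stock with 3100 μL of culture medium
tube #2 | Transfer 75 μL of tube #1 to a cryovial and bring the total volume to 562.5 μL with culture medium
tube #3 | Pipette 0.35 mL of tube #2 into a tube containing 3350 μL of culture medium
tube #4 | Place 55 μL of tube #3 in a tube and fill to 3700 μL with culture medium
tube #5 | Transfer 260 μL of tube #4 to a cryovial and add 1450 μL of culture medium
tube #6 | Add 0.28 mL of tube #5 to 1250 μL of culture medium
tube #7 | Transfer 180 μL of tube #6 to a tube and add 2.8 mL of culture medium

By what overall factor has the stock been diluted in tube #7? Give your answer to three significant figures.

Step 1: 0.85 mL + 3100 μL = 3.95 mL total → factor 3.95/0.85 = 4.6471
Step 2: 75 μL brought to 562.5 μL → factor 562.5/75 = 7.5
Step 3: 0.35 mL + 3350 μL = 3.7 mL total → factor 3.7/0.35 = 10.571
Step 4: 55 μL brought to 3700 μL → factor 3700/55 = 67.273
Step 5: 260 μL + 1450 μL = 1710 μL total → factor 1710/260 = 6.5769
Step 6: 0.28 mL + 1250 μL = 1.53 mL total → factor 1.53/0.28 = 5.4643
Step 7: 180 μL + 2.8 mL = 2980 μL total → factor 2980/180 = 16.556
Overall dilution factor = 4.6471 × 7.5 × 10.571 × 67.273 × 6.5769 × 5.4643 × 16.556 = 1.4747 × 10^7

1.47 × 10^7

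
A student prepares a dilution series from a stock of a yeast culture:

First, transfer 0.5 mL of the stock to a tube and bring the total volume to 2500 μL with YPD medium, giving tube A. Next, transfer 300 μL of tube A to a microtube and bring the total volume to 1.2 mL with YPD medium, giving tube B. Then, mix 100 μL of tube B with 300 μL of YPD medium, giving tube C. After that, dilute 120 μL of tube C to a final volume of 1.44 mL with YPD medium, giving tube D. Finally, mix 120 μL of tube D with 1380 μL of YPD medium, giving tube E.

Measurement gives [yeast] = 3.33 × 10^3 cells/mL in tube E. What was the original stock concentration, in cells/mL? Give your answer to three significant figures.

4.00 × 10^7 cells/mL

Step 1: 0.5 mL brought to 2500 μL → factor 2.5/0.5 = 5
Step 2: 300 μL brought to 1.2 mL → factor 1200/300 = 4
Step 3: 100 μL + 300 μL = 400 μL total → factor 400/100 = 4
Step 4: 120 μL brought to 1.44 mL → factor 1440/120 = 12
Step 5: 120 μL + 1380 μL = 1500 μL total → factor 1500/120 = 12.5
Overall dilution factor = 5 × 4 × 4 × 12 × 12.5 = 12000
Stock = 3.33 × 10^3 cells/mL × 12000 = 4.00 × 10^7 cells/mL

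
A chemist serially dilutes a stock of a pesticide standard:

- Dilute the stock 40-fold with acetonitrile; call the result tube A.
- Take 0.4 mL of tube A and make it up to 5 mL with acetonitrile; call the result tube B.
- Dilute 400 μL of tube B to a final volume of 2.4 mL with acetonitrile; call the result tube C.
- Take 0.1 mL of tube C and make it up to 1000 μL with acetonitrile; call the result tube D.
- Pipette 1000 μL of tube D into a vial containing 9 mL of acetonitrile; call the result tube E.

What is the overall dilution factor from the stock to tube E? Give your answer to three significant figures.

Step 1: 40-fold → factor 40
Step 2: 0.4 mL brought to 5 mL → factor 5/0.4 = 12.5
Step 3: 400 μL brought to 2.4 mL → factor 2400/400 = 6
Step 4: 0.1 mL brought to 1000 μL → factor 1/0.1 = 10
Step 5: 1000 μL + 9 mL = 10000 μL total → factor 10000/1000 = 10
Overall dilution factor = 40 × 12.5 × 6 × 10 × 10 = 3 × 10^5

3.00 × 10^5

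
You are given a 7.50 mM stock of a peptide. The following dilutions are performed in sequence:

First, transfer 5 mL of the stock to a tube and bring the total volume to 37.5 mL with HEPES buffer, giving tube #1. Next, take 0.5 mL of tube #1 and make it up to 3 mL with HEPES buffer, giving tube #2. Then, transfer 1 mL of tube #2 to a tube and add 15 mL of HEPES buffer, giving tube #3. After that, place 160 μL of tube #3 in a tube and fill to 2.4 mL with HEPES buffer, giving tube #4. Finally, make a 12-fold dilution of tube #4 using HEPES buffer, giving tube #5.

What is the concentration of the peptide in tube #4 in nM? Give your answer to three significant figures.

694 nM

Step 1: 5 mL brought to 37.5 mL → factor 37.5/5 = 7.5
Step 2: 0.5 mL brought to 3 mL → factor 3/0.5 = 6
Step 3: 1 mL + 15 mL = 16 mL total → factor 16/1 = 16
Step 4: 160 μL brought to 2.4 mL → factor 2400/160 = 15
Dilution factor through tube #4 = 7.5 × 6 × 16 × 15 = 10800
[tube #4] = 7.50 mM / 10800 = 0.0006944 mM = 694 nM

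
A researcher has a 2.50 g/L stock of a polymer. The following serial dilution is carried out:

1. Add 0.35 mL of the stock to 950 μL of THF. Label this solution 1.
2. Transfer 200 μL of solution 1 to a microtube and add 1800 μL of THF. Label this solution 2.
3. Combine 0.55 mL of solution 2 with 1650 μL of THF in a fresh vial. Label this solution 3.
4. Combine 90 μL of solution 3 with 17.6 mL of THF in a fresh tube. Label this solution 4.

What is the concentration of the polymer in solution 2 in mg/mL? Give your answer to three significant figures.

0.0673 mg/mL

Step 1: 0.35 mL + 950 μL = 1.3 mL total → factor 1.3/0.35 = 3.7143
Step 2: 200 μL + 1800 μL = 2000 μL total → factor 2000/200 = 10
Dilution factor through solution 2 = 3.7143 × 10 = 37.143
[solution 2] = 2.50 g/L / 37.143 = 0.06731 g/L = 0.0673 mg/mL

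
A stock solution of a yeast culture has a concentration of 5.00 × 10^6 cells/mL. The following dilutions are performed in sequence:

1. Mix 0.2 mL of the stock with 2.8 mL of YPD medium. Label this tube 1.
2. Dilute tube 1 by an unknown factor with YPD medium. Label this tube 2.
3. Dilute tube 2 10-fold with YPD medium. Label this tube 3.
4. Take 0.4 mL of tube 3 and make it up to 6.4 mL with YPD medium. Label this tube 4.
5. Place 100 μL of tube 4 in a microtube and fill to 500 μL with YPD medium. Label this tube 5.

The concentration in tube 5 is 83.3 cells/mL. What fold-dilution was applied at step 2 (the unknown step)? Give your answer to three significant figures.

Step 1: 0.2 mL + 2.8 mL = 3 mL total → factor 3/0.2 = 15
Step 2: unknown factor x
Step 3: 10-fold → factor 10
Step 4: 0.4 mL brought to 6.4 mL → factor 6.4/0.4 = 16
Step 5: 100 μL brought to 500 μL → factor 500/100 = 5
Product of known-step factors = 12000
Overall factor = 5.00 × 10^6 cells/mL / (83.3 cells/mL) = 60024
x = 60024 / 12000 = 5.00

5.00-fold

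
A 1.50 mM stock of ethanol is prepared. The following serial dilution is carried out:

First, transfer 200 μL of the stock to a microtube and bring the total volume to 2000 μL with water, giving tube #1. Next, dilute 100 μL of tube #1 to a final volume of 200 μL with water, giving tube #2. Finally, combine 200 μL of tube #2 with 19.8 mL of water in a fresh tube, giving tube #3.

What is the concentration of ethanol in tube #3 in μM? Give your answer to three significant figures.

0.750 μM

Step 1: 200 μL brought to 2000 μL → factor 2000/200 = 10
Step 2: 100 μL brought to 200 μL → factor 200/100 = 2
Step 3: 200 μL + 19.8 mL = 20000 μL total → factor 20000/200 = 100
Overall dilution factor = 10 × 2 × 100 = 2000
Final = 1.50 mM / 2000 = 0.0007500 mM = 0.750 μM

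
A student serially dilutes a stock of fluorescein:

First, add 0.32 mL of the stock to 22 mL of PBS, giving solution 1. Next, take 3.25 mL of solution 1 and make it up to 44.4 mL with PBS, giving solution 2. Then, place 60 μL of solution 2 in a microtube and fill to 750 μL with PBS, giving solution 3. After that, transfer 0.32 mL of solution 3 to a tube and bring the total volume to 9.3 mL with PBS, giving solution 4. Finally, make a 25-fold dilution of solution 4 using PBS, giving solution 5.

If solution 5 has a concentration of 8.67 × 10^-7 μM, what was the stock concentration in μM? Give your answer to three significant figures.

7.50 μM

Step 1: 0.32 mL + 22 mL = 22.32 mL total → factor 22.32/0.32 = 69.75
Step 2: 3.25 mL brought to 44.4 mL → factor 44.4/3.25 = 13.662
Step 3: 60 μL brought to 750 μL → factor 750/60 = 12.5
Step 4: 0.32 mL brought to 9.3 mL → factor 9.3/0.32 = 29.062
Step 5: 25-fold → factor 25
Overall dilution factor = 69.75 × 13.662 × 12.5 × 29.062 × 25 = 8.6542 × 10^6
Stock = 8.67 × 10^-7 μM × 8.6542 × 10^6 = 7.50 μM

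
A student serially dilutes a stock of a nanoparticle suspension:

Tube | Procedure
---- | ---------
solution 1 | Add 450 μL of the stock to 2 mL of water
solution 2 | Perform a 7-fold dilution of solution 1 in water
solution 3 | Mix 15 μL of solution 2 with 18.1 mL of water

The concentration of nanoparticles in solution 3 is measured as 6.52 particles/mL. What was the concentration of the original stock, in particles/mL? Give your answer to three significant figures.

Step 1: 450 μL + 2 mL = 2450 μL total → factor 2450/450 = 5.4444
Step 2: 7-fold → factor 7
Step 3: 15 μL + 18.1 mL = 18115 μL total → factor 18115/15 = 1207.7
Overall dilution factor = 5.4444 × 7 × 1207.7 = 46026
Stock = 6.52 particles/mL × 46026 = 3.00 × 10^5 particles/mL

3.00 × 10^5 particles/mL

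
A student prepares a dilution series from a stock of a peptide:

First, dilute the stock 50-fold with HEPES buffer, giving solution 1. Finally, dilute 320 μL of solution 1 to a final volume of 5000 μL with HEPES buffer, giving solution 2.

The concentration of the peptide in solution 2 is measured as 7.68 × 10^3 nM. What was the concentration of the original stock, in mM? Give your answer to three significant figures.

6.00 mM

Step 1: 50-fold → factor 50
Step 2: 320 μL brought to 5000 μL → factor 5000/320 = 15.625
Overall dilution factor = 50 × 15.625 = 781.25
Stock = 7.68 × 10^3 nM × 781.25 = 6.000 × 10^6 nM = 6.00 mM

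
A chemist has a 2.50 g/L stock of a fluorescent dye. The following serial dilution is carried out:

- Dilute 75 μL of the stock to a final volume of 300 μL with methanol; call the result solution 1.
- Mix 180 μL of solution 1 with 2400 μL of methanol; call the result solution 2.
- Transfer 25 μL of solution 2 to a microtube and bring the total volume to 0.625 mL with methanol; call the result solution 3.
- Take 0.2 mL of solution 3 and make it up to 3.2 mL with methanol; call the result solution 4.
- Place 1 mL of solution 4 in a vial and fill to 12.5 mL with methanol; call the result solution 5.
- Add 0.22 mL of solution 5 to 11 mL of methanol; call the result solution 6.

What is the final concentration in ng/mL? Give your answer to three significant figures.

Step 1: 75 μL brought to 300 μL → factor 300/75 = 4
Step 2: 180 μL + 2400 μL = 2580 μL total → factor 2580/180 = 14.333
Step 3: 25 μL brought to 0.625 mL → factor 625/25 = 25
Step 4: 0.2 mL brought to 3.2 mL → factor 3.2/0.2 = 16
Step 5: 1 mL brought to 12.5 mL → factor 12.5/1 = 12.5
Step 6: 0.22 mL + 11 mL = 11.22 mL total → factor 11.22/0.22 = 51
Overall dilution factor = 4 × 14.333 × 25 × 16 × 12.5 × 51 = 1.462 × 10^7
Final = 2.50 g/L / 1.462 × 10^7 = 1.710 × 10^-7 g/L = 0.171 ng/mL

0.171 ng/mL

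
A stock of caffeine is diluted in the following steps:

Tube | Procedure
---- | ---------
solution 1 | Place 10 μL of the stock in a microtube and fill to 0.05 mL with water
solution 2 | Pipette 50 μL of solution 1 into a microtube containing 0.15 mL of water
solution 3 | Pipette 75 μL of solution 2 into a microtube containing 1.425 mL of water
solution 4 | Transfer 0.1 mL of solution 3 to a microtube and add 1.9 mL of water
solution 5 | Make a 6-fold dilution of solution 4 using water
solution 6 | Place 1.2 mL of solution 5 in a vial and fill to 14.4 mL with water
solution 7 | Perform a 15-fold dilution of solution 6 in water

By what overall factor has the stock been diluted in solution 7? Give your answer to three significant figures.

Step 1: 10 μL brought to 0.05 mL → factor 50/10 = 5
Step 2: 50 μL + 0.15 mL = 200 μL total → factor 200/50 = 4
Step 3: 75 μL + 1.425 mL = 1500 μL total → factor 1500/75 = 20
Step 4: 0.1 mL + 1.9 mL = 2 mL total → factor 2/0.1 = 20
Step 5: 6-fold → factor 6
Step 6: 1.2 mL brought to 14.4 mL → factor 14.4/1.2 = 12
Step 7: 15-fold → factor 15
Overall dilution factor = 5 × 4 × 20 × 20 × 6 × 12 × 15 = 8.64 × 10^6

8.64 × 10^6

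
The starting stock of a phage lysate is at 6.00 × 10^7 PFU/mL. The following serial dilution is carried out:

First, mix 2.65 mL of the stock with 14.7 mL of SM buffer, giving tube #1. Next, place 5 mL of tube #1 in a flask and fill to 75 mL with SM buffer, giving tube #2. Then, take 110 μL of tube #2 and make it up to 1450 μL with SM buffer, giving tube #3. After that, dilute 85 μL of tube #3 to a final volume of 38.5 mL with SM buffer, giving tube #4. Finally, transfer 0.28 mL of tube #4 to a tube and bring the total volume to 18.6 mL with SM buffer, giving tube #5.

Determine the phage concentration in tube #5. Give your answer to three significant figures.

1.54 PFU/mL

Step 1: 2.65 mL + 14.7 mL = 17.35 mL total → factor 17.35/2.65 = 6.5472
Step 2: 5 mL brought to 75 mL → factor 75/5 = 15
Step 3: 110 μL brought to 1450 μL → factor 1450/110 = 13.182
Step 4: 85 μL brought to 38.5 mL → factor 38500/85 = 452.94
Step 5: 0.28 mL brought to 18.6 mL → factor 18.6/0.28 = 66.429
Overall dilution factor = 6.5472 × 15 × 13.182 × 452.94 × 66.429 = 3.8951 × 10^7
Final = 6.00 × 10^7 PFU/mL / 3.8951 × 10^7 = 1.54 PFU/mL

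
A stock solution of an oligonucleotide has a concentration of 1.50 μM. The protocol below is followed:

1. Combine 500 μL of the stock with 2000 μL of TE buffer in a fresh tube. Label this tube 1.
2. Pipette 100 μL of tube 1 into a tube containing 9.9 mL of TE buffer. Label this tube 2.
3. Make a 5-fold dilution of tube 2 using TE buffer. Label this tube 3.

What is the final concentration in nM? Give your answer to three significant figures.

Step 1: 500 μL + 2000 μL = 2500 μL total → factor 2500/500 = 5
Step 2: 100 μL + 9.9 mL = 10000 μL total → factor 10000/100 = 100
Step 3: 5-fold → factor 5
Overall dilution factor = 5 × 100 × 5 = 2500
Final = 1.50 μM / 2500 = 0.0006000 μM = 0.600 nM

0.600 nM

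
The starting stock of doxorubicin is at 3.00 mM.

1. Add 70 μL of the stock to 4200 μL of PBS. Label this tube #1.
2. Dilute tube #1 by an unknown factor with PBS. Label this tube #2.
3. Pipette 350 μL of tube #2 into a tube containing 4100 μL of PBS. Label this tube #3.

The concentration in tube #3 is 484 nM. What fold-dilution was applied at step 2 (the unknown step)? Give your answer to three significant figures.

Step 1: 70 μL + 4200 μL = 4270 μL total → factor 4270/70 = 61
Step 2: unknown factor x
Step 3: 350 μL + 4100 μL = 4450 μL total → factor 4450/350 = 12.714
Product of known-step factors = 775.57
Overall factor = 3.00 mM / (484 nM) = 6198.3
x = 6198.3 / 775.57 = 7.99

7.99-fold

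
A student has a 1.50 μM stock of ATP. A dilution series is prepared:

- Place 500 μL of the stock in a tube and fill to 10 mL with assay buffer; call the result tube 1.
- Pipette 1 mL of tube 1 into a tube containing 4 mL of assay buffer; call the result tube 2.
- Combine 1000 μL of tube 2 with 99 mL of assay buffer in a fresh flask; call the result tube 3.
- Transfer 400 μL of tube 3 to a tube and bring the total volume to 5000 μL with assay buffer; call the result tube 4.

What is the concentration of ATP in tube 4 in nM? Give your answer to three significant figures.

Step 1: 500 μL brought to 10 mL → factor 10000/500 = 20
Step 2: 1 mL + 4 mL = 5 mL total → factor 5/1 = 5
Step 3: 1000 μL + 99 mL = 1 × 10^5 μL total → factor 1 × 10^5/1000 = 100
Step 4: 400 μL brought to 5000 μL → factor 5000/400 = 12.5
Overall dilution factor = 20 × 5 × 100 × 12.5 = 1.25 × 10^5
Final = 1.50 μM / 1.25 × 10^5 = 1.200 × 10^-5 μM = 0.0120 nM

0.0120 nM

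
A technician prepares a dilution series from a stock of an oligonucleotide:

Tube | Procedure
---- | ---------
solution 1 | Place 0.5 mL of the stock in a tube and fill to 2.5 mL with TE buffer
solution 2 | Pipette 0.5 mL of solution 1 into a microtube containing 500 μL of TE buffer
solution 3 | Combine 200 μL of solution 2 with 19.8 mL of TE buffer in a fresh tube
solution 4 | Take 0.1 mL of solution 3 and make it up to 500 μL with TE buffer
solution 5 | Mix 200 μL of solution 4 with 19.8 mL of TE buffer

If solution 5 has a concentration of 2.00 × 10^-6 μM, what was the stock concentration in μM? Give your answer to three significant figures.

Step 1: 0.5 mL brought to 2.5 mL → factor 2.5/0.5 = 5
Step 2: 0.5 mL + 500 μL = 1 mL total → factor 1/0.5 = 2
Step 3: 200 μL + 19.8 mL = 20000 μL total → factor 20000/200 = 100
Step 4: 0.1 mL brought to 500 μL → factor 0.5/0.1 = 5
Step 5: 200 μL + 19.8 mL = 20000 μL total → factor 20000/200 = 100
Overall dilution factor = 5 × 2 × 100 × 5 × 100 = 5 × 10^5
Stock = 2.00 × 10^-6 μM × 5 × 10^5 = 1.00 μM

1.00 μM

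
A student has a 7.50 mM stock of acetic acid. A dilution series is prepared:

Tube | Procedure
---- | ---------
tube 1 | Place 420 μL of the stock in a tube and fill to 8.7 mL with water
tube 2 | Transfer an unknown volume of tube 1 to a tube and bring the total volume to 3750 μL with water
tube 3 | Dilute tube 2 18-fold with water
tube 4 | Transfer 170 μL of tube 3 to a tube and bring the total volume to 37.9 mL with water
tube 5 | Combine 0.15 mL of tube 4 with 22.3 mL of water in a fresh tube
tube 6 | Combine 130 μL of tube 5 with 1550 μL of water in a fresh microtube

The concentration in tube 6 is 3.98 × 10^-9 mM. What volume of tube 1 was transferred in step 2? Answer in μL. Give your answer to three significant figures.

320 μL

Step 1: 420 μL brought to 8.7 mL → factor 8700/420 = 20.714
Step 2: v brought to 3750 μL → factor = 3750 μL/v
Step 3: 18-fold → factor 18
Step 4: 170 μL brought to 37.9 mL → factor 37900/170 = 222.94
Step 5: 0.15 mL + 22.3 mL = 22.45 mL total → factor 22.45/0.15 = 149.67
Step 6: 130 μL + 1550 μL = 1680 μL total → factor 1680/130 = 12.923
Product of known-step factors = 1.6078 × 10^8
Overall factor = 7.50 mM / (3.98 × 10^-9 mM) = 1.8844 × 10^9
Step-2 factor = 1.8844 × 10^9 / 1.6078 × 10^8 = 11.721
v = 3750 μL / 11.721 = 320 μL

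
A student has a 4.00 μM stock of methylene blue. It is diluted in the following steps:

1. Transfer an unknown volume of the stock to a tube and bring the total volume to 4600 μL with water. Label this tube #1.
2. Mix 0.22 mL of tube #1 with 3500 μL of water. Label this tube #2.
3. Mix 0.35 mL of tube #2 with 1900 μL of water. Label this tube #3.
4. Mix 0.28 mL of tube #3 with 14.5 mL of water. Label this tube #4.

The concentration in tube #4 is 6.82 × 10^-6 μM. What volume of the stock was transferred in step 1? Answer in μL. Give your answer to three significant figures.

45.0 μL

Step 1: v brought to 4600 μL → factor = 4600 μL/v
Step 2: 0.22 mL + 3500 μL = 3.72 mL total → factor 3.72/0.22 = 16.909
Step 3: 0.35 mL + 1900 μL = 2.25 mL total → factor 2.25/0.35 = 6.4286
Step 4: 0.28 mL + 14.5 mL = 14.78 mL total → factor 14.78/0.28 = 52.786
Product of known-step factors = 5737.9
Overall factor = 4.00 μM / (6.82 × 10^-6 μM) = 5.8651 × 10^5
Step-1 factor = 5.8651 × 10^5 / 5737.9 = 102.22
v = 4600 μL / 102.22 = 45.0 μL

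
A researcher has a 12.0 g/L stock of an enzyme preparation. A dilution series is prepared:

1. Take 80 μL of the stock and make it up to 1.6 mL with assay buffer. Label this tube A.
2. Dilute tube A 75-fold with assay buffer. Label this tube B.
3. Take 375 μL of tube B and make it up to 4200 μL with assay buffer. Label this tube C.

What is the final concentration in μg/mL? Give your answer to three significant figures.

Step 1: 80 μL brought to 1.6 mL → factor 1600/80 = 20
Step 2: 75-fold → factor 75
Step 3: 375 μL brought to 4200 μL → factor 4200/375 = 11.2
Overall dilution factor = 20 × 75 × 11.2 = 16800
Final = 12.0 g/L / 16800 = 0.0007143 g/L = 0.714 μg/mL

0.714 μg/mL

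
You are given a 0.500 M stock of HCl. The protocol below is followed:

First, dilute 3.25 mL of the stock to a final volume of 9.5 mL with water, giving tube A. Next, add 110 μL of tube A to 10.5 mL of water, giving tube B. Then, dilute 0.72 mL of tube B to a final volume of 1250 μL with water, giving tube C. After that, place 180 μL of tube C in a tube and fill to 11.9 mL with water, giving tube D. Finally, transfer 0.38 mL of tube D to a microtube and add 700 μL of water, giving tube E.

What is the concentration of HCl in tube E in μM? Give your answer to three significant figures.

Step 1: 3.25 mL brought to 9.5 mL → factor 9.5/3.25 = 2.9231
Step 2: 110 μL + 10.5 mL = 10610 μL total → factor 10610/110 = 96.455
Step 3: 0.72 mL brought to 1250 μL → factor 1.25/0.72 = 1.7361
Step 4: 180 μL brought to 11.9 mL → factor 11900/180 = 66.111
Step 5: 0.38 mL + 700 μL = 1.08 mL total → factor 1.08/0.38 = 2.8421
Overall dilution factor = 2.9231 × 96.455 × 1.7361 × 66.111 × 2.8421 = 91972
Final = 0.500 M / 91972 = 5.436 × 10^-6 M = 5.44 μM

5.44 μM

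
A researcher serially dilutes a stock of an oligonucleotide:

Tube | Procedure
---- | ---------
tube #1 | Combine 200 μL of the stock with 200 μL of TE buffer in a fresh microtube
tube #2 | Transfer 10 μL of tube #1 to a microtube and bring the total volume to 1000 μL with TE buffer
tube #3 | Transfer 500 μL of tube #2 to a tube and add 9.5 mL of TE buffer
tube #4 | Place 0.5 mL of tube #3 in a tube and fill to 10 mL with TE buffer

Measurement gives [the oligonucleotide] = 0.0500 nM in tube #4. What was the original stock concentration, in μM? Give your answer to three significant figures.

Step 1: 200 μL + 200 μL = 400 μL total → factor 400/200 = 2
Step 2: 10 μL brought to 1000 μL → factor 1000/10 = 100
Step 3: 500 μL + 9.5 mL = 10000 μL total → factor 10000/500 = 20
Step 4: 0.5 mL brought to 10 mL → factor 10/0.5 = 20
Overall dilution factor = 2 × 100 × 20 × 20 = 80000
Stock = 0.0500 nM × 80000 = 4000 nM = 4.00 μM

4.00 μM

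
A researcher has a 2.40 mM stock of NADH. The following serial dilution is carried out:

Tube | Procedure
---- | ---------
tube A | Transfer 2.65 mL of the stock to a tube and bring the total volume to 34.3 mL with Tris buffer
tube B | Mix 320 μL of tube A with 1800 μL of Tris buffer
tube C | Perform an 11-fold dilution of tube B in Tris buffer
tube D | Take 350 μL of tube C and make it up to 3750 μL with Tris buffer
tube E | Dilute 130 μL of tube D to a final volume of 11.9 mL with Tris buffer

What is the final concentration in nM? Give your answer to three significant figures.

Step 1: 2.65 mL brought to 34.3 mL → factor 34.3/2.65 = 12.943
Step 2: 320 μL + 1800 μL = 2120 μL total → factor 2120/320 = 6.625
Step 3: 11-fold → factor 11
Step 4: 350 μL brought to 3750 μL → factor 3750/350 = 10.714
Step 5: 130 μL brought to 11.9 mL → factor 11900/130 = 91.538
Overall dilution factor = 12.943 × 6.625 × 11 × 10.714 × 91.538 = 9.2511 × 10^5
Final = 2.40 mM / 9.2511 × 10^5 = 2.594 × 10^-6 mM = 2.59 nM

2.59 nM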